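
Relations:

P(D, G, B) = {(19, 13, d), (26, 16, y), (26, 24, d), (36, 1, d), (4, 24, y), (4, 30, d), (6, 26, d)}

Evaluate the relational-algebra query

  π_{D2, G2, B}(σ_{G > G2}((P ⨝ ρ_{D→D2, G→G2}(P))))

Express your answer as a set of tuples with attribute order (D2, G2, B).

{(19, 13, d), (26, 16, y), (26, 24, d), (36, 1, d), (6, 26, d)}

ρ[D→D2, G→G2]: schema becomes (D2, G2, B); tuples unchanged.
P ⋈ ρ_{D→D2, G→G2}(P) (natural join on B): {(19, 13, d, 19, 13), (19, 13, d, 26, 24), (19, 13, d, 36, 1), (19, 13, d, 4, 30), (19, 13, d, 6, 26), (26, 16, y, 26, 16), (26, 16, y, 4, 24), (26, 24, d, 19, 13), (26, 24, d, 26, 24), (26, 24, d, 36, 1), (26, 24, d, 4, 30), (26, 24, d, 6, 26), (36, 1, d, 19, 13), (36, 1, d, 26, 24), (36, 1, d, 36, 1), (36, 1, d, 4, 30), (36, 1, d, 6, 26), (4, 24, y, 26, 16), (4, 24, y, 4, 24), (4, 30, d, 19, 13), (4, 30, d, 26, 24), (4, 30, d, 36, 1), (4, 30, d, 4, 30), (4, 30, d, 6, 26), (6, 26, d, 19, 13), (6, 26, d, 26, 24), (6, 26, d, 36, 1), (6, 26, d, 4, 30), (6, 26, d, 6, 26)}
σ[G > G2]: keep tuples satisfying G > G2 → {(19, 13, d, 36, 1), (26, 24, d, 19, 13), (26, 24, d, 36, 1), (4, 24, y, 26, 16), (4, 30, d, 19, 13), (4, 30, d, 26, 24), (4, 30, d, 36, 1), (4, 30, d, 6, 26), (6, 26, d, 19, 13), (6, 26, d, 26, 24), (6, 26, d, 36, 1)}
Projecting to D2, G2, B (6 duplicate(s) eliminated): {(19, 13, d), (26, 16, y), (26, 24, d), (36, 1, d), (6, 26, d)}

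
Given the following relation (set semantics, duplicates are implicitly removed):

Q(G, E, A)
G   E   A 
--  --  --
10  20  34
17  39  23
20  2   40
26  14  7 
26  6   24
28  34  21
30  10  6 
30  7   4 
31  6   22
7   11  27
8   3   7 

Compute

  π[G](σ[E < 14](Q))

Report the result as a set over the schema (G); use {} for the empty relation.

σ[E < 14]: keep tuples satisfying E < 14 → {(20, 2, 40), (26, 6, 24), (30, 10, 6), (30, 7, 4), (31, 6, 22), (7, 11, 27), (8, 3, 7)}
Projecting to G (1 duplicate(s) eliminated): {20, 26, 30, 31, 7, 8}

{20, 26, 30, 31, 7, 8}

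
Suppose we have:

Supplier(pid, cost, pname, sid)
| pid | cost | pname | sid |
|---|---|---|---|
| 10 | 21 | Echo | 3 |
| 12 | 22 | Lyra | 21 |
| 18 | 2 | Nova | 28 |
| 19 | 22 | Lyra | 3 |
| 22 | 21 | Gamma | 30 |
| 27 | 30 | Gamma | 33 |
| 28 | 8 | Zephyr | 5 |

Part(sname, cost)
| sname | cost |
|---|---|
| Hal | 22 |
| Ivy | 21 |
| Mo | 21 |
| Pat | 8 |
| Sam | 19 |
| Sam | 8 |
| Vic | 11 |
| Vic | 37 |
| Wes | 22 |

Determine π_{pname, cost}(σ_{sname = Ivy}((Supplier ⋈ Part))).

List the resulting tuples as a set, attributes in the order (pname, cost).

{(Echo, 21), (Gamma, 21)}

Joining Supplier and Part on cost yields {(10, 21, Echo, 3, Ivy), (10, 21, Echo, 3, Mo), (12, 22, Lyra, 21, Hal), (12, 22, Lyra, 21, Wes), (19, 22, Lyra, 3, Hal), (19, 22, Lyra, 3, Wes), (22, 21, Gamma, 30, Ivy), (22, 21, Gamma, 30, Mo), (28, 8, Zephyr, 5, Pat), (28, 8, Zephyr, 5, Sam)}.
σ[sname = Ivy]: keep tuples satisfying sname = Ivy → {(10, 21, Echo, 3, Ivy), (22, 21, Gamma, 30, Ivy)}
π[pname, cost]: project onto (pname, cost) → {(Echo, 21), (Gamma, 21)}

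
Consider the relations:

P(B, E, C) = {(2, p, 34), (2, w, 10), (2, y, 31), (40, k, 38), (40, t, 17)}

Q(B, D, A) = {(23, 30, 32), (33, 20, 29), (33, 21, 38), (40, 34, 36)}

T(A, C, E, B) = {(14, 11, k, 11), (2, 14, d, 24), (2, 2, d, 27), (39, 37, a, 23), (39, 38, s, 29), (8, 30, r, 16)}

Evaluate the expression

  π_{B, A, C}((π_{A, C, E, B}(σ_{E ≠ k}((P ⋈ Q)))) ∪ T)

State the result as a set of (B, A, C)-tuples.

P ⋈ Q (natural join on B): {(40, k, 38, 34, 36), (40, t, 17, 34, 36)}
σ[E ≠ k]: keep tuples satisfying E ≠ k → {(40, t, 17, 34, 36)}
Keep only column(s) A, C, E, B: {(36, 17, t, 40)}
Set union of the two operands is {(14, 11, k, 11), (2, 14, d, 24), (2, 2, d, 27), (36, 17, t, 40), (39, 37, a, 23), (39, 38, s, 29), (8, 30, r, 16)}.
Keep only column(s) B, A, C: {(11, 14, 11), (16, 8, 30), (23, 39, 37), (24, 2, 14), (27, 2, 2), (29, 39, 38), (40, 36, 17)}

{(11, 14, 11), (16, 8, 30), (23, 39, 37), (24, 2, 14), (27, 2, 2), (29, 39, 38), (40, 36, 17)}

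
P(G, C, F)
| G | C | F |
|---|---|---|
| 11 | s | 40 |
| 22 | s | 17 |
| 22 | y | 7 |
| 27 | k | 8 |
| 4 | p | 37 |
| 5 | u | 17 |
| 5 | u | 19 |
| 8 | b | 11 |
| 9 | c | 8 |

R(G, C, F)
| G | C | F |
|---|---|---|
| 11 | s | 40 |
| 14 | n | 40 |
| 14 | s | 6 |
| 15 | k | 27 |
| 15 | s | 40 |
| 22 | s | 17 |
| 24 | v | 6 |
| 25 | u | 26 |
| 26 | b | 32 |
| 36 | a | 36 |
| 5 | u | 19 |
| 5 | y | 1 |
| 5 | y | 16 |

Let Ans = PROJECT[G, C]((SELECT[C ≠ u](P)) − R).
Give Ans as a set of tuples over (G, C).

σ[C ≠ u]: keep tuples satisfying C ≠ u → {(11, s, 40), (22, s, 17), (22, y, 7), (27, k, 8), (4, p, 37), (8, b, 11), (9, c, 8)}
Set difference of the two operands is {(22, y, 7), (27, k, 8), (4, p, 37), (8, b, 11), (9, c, 8)}.
Keep only column(s) G, C: {(22, y), (27, k), (4, p), (8, b), (9, c)}

{(22, y), (27, k), (4, p), (8, b), (9, c)}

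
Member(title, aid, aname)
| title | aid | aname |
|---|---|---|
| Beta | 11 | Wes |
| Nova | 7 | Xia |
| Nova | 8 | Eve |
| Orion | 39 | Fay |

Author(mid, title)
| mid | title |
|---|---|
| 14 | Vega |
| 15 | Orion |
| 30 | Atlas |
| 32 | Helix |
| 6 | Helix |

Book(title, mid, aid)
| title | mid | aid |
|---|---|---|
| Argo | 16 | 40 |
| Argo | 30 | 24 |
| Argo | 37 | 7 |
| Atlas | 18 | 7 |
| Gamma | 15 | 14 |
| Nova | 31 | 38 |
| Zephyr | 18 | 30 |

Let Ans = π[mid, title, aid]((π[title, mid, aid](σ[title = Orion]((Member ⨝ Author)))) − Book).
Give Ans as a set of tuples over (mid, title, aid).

{(15, Orion, 39)}

Joining Member and Author on title yields {(Orion, 39, Fay, 15)}.
Selection title = Orion: {(Orion, 39, Fay, 15)}
π[title, mid, aid]: project onto (title, mid, aid) → {(Orion, 15, 39)}
Set difference of the two operands is {(Orion, 15, 39)}.
π[mid, title, aid]: project onto (mid, title, aid) → {(15, Orion, 39)}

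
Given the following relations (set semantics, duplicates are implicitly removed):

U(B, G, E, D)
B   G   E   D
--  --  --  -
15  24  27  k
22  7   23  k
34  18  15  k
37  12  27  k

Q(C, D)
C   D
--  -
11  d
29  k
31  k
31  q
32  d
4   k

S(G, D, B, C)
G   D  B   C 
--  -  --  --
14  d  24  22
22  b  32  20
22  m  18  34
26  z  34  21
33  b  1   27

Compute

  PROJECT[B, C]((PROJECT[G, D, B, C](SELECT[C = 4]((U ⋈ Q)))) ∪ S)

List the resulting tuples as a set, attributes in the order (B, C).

{(1, 27), (15, 4), (18, 34), (22, 4), (24, 22), (32, 20), (34, 21), (34, 4), (37, 4)}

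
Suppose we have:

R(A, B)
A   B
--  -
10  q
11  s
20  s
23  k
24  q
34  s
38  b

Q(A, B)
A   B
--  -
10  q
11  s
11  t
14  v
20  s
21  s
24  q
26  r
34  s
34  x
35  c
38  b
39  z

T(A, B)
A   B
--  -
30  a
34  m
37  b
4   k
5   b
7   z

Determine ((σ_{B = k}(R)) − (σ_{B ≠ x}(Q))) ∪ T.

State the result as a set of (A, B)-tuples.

σ[B = k]: keep tuples satisfying B = k → {(23, k)}
σ[B ≠ x]: keep tuples satisfying B ≠ x → {(10, q), (11, s), (11, t), (14, v), (20, s), (21, s), (24, q), (26, r), (34, s), (35, c), (38, b), (39, z)}
Taking the difference: {(23, k)}
Taking the union: {(23, k), (30, a), (34, m), (37, b), (4, k), (5, b), (7, z)}

{(23, k), (30, a), (34, m), (37, b), (4, k), (5, b), (7, z)}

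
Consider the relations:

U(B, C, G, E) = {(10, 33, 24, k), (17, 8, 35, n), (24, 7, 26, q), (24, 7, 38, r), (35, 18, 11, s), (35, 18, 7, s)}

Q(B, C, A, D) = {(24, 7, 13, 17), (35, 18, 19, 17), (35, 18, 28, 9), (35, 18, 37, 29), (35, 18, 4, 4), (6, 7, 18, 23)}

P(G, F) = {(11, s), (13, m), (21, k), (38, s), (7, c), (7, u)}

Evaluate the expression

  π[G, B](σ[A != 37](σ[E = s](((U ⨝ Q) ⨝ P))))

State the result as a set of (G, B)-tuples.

{(11, 35), (7, 35)}

Joining U and Q on B, C yields {(24, 7, 26, q, 13, 17), (24, 7, 38, r, 13, 17), (35, 18, 11, s, 19, 17), (35, 18, 11, s, 28, 9), (35, 18, 11, s, 37, 29), (35, 18, 11, s, 4, 4), (35, 18, 7, s, 19, 17), (35, 18, 7, s, 28, 9), (35, 18, 7, s, 37, 29), (35, 18, 7, s, 4, 4)}.
Joining (U ⨝ Q) and P on G yields {(24, 7, 38, r, 13, 17, s), (35, 18, 11, s, 19, 17, s), (35, 18, 11, s, 28, 9, s), (35, 18, 11, s, 37, 29, s), (35, 18, 11, s, 4, 4, s), (35, 18, 7, s, 19, 17, c), (35, 18, 7, s, 19, 17, u), (35, 18, 7, s, 28, 9, c), (35, 18, 7, s, 28, 9, u), (35, 18, 7, s, 37, 29, c), (35, 18, 7, s, 37, 29, u), (35, 18, 7, s, 4, 4, c), (35, 18, 7, s, 4, 4, u)}.
σ[E = s]: keep tuples satisfying E = s → {(35, 18, 11, s, 19, 17, s), (35, 18, 11, s, 28, 9, s), (35, 18, 11, s, 37, 29, s), (35, 18, 11, s, 4, 4, s), (35, 18, 7, s, 19, 17, c), (35, 18, 7, s, 19, 17, u), (35, 18, 7, s, 28, 9, c), (35, 18, 7, s, 28, 9, u), (35, 18, 7, s, 37, 29, c), (35, 18, 7, s, 37, 29, u), (35, 18, 7, s, 4, 4, c), (35, 18, 7, s, 4, 4, u)}
σ[A != 37]: keep tuples satisfying A != 37 → {(35, 18, 11, s, 19, 17, s), (35, 18, 11, s, 28, 9, s), (35, 18, 11, s, 4, 4, s), (35, 18, 7, s, 19, 17, c), (35, 18, 7, s, 19, 17, u), (35, 18, 7, s, 28, 9, c), (35, 18, 7, s, 28, 9, u), (35, 18, 7, s, 4, 4, c), (35, 18, 7, s, 4, 4, u)}
π[G, B]: project onto (G, B) (7 duplicate(s) eliminated) → {(11, 35), (7, 35)}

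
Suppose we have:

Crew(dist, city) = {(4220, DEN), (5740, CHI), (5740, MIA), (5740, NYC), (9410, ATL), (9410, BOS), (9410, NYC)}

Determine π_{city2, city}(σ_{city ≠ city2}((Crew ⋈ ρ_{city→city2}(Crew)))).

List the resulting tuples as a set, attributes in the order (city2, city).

{(ATL, BOS), (ATL, NYC), (BOS, ATL), (BOS, NYC), (CHI, MIA), (CHI, NYC), (MIA, CHI), (MIA, NYC), (NYC, ATL), (NYC, BOS), (NYC, CHI), (NYC, MIA)}

ρ[city→city2]: schema becomes (dist, city2); tuples unchanged.
Crew ⋈ ρ_{city→city2}(Crew) (natural join on dist): {(4220, DEN, DEN), (5740, CHI, CHI), (5740, CHI, MIA), (5740, CHI, NYC), (5740, MIA, CHI), (5740, MIA, MIA), (5740, MIA, NYC), (5740, NYC, CHI), (5740, NYC, MIA), (5740, NYC, NYC), (9410, ATL, ATL), (9410, ATL, BOS), (9410, ATL, NYC), (9410, BOS, ATL), (9410, BOS, BOS), (9410, BOS, NYC), (9410, NYC, ATL), (9410, NYC, BOS), (9410, NYC, NYC)}
Selection city ≠ city2: {(5740, CHI, MIA), (5740, CHI, NYC), (5740, MIA, CHI), (5740, MIA, NYC), (5740, NYC, CHI), (5740, NYC, MIA), (9410, ATL, BOS), (9410, ATL, NYC), (9410, BOS, ATL), (9410, BOS, NYC), (9410, NYC, ATL), (9410, NYC, BOS)}
Projecting to city2, city: {(ATL, BOS), (ATL, NYC), (BOS, ATL), (BOS, NYC), (CHI, MIA), (CHI, NYC), (MIA, CHI), (MIA, NYC), (NYC, ATL), (NYC, BOS), (NYC, CHI), (NYC, MIA)}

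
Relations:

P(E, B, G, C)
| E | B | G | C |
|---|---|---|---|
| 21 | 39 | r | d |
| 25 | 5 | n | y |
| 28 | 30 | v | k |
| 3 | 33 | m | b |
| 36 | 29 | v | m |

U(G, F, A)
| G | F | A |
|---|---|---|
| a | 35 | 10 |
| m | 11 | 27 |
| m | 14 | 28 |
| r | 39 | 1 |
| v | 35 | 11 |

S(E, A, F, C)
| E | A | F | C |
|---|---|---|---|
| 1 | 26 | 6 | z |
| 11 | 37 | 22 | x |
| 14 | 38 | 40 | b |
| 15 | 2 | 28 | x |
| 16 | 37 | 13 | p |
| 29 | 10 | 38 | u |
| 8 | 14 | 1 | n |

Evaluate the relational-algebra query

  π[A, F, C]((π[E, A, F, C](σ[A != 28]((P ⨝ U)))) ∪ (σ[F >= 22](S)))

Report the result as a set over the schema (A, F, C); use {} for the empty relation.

Joining P and U on G yields {(21, 39, r, d, 39, 1), (28, 30, v, k, 35, 11), (3, 33, m, b, 11, 27), (3, 33, m, b, 14, 28), (36, 29, v, m, 35, 11)}.
Selection A != 28: {(21, 39, r, d, 39, 1), (28, 30, v, k, 35, 11), (3, 33, m, b, 11, 27), (36, 29, v, m, 35, 11)}
Projecting to E, A, F, C: {(21, 1, 39, d), (28, 11, 35, k), (3, 27, 11, b), (36, 11, 35, m)}
Selection F >= 22: {(11, 37, 22, x), (14, 38, 40, b), (15, 2, 28, x), (29, 10, 38, u)}
Taking the union: {(11, 37, 22, x), (14, 38, 40, b), (15, 2, 28, x), (21, 1, 39, d), (28, 11, 35, k), (29, 10, 38, u), (3, 27, 11, b), (36, 11, 35, m)}
Projecting to A, F, C: {(1, 39, d), (10, 38, u), (11, 35, k), (11, 35, m), (2, 28, x), (27, 11, b), (37, 22, x), (38, 40, b)}

{(1, 39, d), (10, 38, u), (11, 35, k), (11, 35, m), (2, 28, x), (27, 11, b), (37, 22, x), (38, 40, b)}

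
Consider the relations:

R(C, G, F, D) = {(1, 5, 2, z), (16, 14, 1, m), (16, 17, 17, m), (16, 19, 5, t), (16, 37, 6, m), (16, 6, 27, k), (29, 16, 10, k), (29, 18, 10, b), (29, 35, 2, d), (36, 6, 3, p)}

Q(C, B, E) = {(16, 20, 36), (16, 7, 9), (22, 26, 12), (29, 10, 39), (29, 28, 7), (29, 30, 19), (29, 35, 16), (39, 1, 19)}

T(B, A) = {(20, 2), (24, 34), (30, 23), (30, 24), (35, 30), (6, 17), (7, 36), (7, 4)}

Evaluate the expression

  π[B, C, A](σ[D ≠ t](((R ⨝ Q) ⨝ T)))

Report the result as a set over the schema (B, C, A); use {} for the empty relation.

{(20, 16, 2), (30, 29, 23), (30, 29, 24), (35, 29, 30), (7, 16, 36), (7, 16, 4)}

Joining R and Q on C yields {(16, 14, 1, m, 20, 36), (16, 14, 1, m, 7, 9), (16, 17, 17, m, 20, 36), (16, 17, 17, m, 7, 9), (16, 19, 5, t, 20, 36), (16, 19, 5, t, 7, 9), (16, 37, 6, m, 20, 36), (16, 37, 6, m, 7, 9), (16, 6, 27, k, 20, 36), (16, 6, 27, k, 7, 9), (29, 16, 10, k, 10, 39), (29, 16, 10, k, 28, 7), (29, 16, 10, k, 30, 19), (29, 16, 10, k, 35, 16), (29, 18, 10, b, 10, 39), (29, 18, 10, b, 28, 7), (29, 18, 10, b, 30, 19), (29, 18, 10, b, 35, 16), (29, 35, 2, d, 10, 39), (29, 35, 2, d, 28, 7), (29, 35, 2, d, 30, 19), (29, 35, 2, d, 35, 16)}.
Joining (R ⨝ Q) and T on B yields {(16, 14, 1, m, 20, 36, 2), (16, 14, 1, m, 7, 9, 36), (16, 14, 1, m, 7, 9, 4), (16, 17, 17, m, 20, 36, 2), (16, 17, 17, m, 7, 9, 36), (16, 17, 17, m, 7, 9, 4), (16, 19, 5, t, 20, 36, 2), (16, 19, 5, t, 7, 9, 36), (16, 19, 5, t, 7, 9, 4), (16, 37, 6, m, 20, 36, 2), (16, 37, 6, m, 7, 9, 36), (16, 37, 6, m, 7, 9, 4), (16, 6, 27, k, 20, 36, 2), (16, 6, 27, k, 7, 9, 36), (16, 6, 27, k, 7, 9, 4), (29, 16, 10, k, 30, 19, 23), (29, 16, 10, k, 30, 19, 24), (29, 16, 10, k, 35, 16, 30), (29, 18, 10, b, 30, 19, 23), (29, 18, 10, b, 30, 19, 24), (29, 18, 10, b, 35, 16, 30), (29, 35, 2, d, 30, 19, 23), (29, 35, 2, d, 30, 19, 24), (29, 35, 2, d, 35, 16, 30)}.
Apply σ_{D ≠ t}; surviving tuples: {(16, 14, 1, m, 20, 36, 2), (16, 14, 1, m, 7, 9, 36), (16, 14, 1, m, 7, 9, 4), (16, 17, 17, m, 20, 36, 2), (16, 17, 17, m, 7, 9, 36), (16, 17, 17, m, 7, 9, 4), (16, 37, 6, m, 20, 36, 2), (16, 37, 6, m, 7, 9, 36), (16, 37, 6, m, 7, 9, 4), (16, 6, 27, k, 20, 36, 2), (16, 6, 27, k, 7, 9, 36), (16, 6, 27, k, 7, 9, 4), (29, 16, 10, k, 30, 19, 23), (29, 16, 10, k, 30, 19, 24), (29, 16, 10, k, 35, 16, 30), (29, 18, 10, b, 30, 19, 23), (29, 18, 10, b, 30, 19, 24), (29, 18, 10, b, 35, 16, 30), (29, 35, 2, d, 30, 19, 23), (29, 35, 2, d, 30, 19, 24), (29, 35, 2, d, 35, 16, 30)}
Projecting to B, C, A (15 duplicate(s) eliminated): {(20, 16, 2), (30, 29, 23), (30, 29, 24), (35, 29, 30), (7, 16, 36), (7, 16, 4)}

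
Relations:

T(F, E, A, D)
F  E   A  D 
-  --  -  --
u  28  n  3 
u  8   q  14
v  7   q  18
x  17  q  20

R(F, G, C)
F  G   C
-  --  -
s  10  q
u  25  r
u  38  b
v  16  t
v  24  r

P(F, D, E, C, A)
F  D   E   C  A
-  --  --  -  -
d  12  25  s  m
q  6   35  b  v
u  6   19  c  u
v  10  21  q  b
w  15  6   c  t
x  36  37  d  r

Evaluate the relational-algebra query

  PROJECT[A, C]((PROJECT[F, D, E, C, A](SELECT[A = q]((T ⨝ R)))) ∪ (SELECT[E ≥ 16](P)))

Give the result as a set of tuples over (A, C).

{(b, q), (m, s), (q, b), (q, r), (q, t), (r, d), (u, c), (v, b)}

Natural join on F: {(u, 28, n, 3, 25, r), (u, 28, n, 3, 38, b), (u, 8, q, 14, 25, r), (u, 8, q, 14, 38, b), (v, 7, q, 18, 16, t), (v, 7, q, 18, 24, r)}
Apply σ_{A = q}; surviving tuples: {(u, 8, q, 14, 25, r), (u, 8, q, 14, 38, b), (v, 7, q, 18, 16, t), (v, 7, q, 18, 24, r)}
π[F, D, E, C, A]: project onto (F, D, E, C, A) → {(u, 14, 8, b, q), (u, 14, 8, r, q), (v, 18, 7, r, q), (v, 18, 7, t, q)}
Apply σ_{E ≥ 16}; surviving tuples: {(d, 12, 25, s, m), (q, 6, 35, b, v), (u, 6, 19, c, u), (v, 10, 21, q, b), (x, 36, 37, d, r)}
Union: {(u, 14, 8, b, q), (u, 14, 8, r, q), (v, 18, 7, r, q), (v, 18, 7, t, q)} with {(d, 12, 25, s, m), (q, 6, 35, b, v), (u, 6, 19, c, u), (v, 10, 21, q, b), (x, 36, 37, d, r)} → {(d, 12, 25, s, m), (q, 6, 35, b, v), (u, 14, 8, b, q), (u, 14, 8, r, q), (u, 6, 19, c, u), (v, 10, 21, q, b), (v, 18, 7, r, q), (v, 18, 7, t, q), (x, 36, 37, d, r)}
π[A, C]: project onto (A, C) (1 duplicate(s) eliminated) → {(b, q), (m, s), (q, b), (q, r), (q, t), (r, d), (u, c), (v, b)}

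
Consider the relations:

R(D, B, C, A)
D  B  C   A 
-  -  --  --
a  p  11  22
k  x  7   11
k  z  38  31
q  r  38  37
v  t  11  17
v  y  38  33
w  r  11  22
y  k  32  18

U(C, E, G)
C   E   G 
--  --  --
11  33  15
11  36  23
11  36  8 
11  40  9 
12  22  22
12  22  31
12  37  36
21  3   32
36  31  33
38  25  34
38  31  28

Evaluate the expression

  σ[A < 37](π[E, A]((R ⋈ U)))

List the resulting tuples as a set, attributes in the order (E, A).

R ⋈ U (natural join on C): {(a, p, 11, 22, 33, 15), (a, p, 11, 22, 36, 23), (a, p, 11, 22, 36, 8), (a, p, 11, 22, 40, 9), (k, z, 38, 31, 25, 34), (k, z, 38, 31, 31, 28), (q, r, 38, 37, 25, 34), (q, r, 38, 37, 31, 28), (v, t, 11, 17, 33, 15), (v, t, 11, 17, 36, 23), (v, t, 11, 17, 36, 8), (v, t, 11, 17, 40, 9), (v, y, 38, 33, 25, 34), (v, y, 38, 33, 31, 28), (w, r, 11, 22, 33, 15), (w, r, 11, 22, 36, 23), (w, r, 11, 22, 36, 8), (w, r, 11, 22, 40, 9)}
π[E, A]: project onto (E, A) (6 duplicate(s) eliminated) → {(25, 31), (25, 33), (25, 37), (31, 31), (31, 33), (31, 37), (33, 17), (33, 22), (36, 17), (36, 22), (40, 17), (40, 22)}
Filtering on A < 37 leaves {(25, 31), (25, 33), (31, 31), (31, 33), (33, 17), (33, 22), (36, 17), (36, 22), (40, 17), (40, 22)}.

{(25, 31), (25, 33), (31, 31), (31, 33), (33, 17), (33, 22), (36, 17), (36, 22), (40, 17), (40, 22)}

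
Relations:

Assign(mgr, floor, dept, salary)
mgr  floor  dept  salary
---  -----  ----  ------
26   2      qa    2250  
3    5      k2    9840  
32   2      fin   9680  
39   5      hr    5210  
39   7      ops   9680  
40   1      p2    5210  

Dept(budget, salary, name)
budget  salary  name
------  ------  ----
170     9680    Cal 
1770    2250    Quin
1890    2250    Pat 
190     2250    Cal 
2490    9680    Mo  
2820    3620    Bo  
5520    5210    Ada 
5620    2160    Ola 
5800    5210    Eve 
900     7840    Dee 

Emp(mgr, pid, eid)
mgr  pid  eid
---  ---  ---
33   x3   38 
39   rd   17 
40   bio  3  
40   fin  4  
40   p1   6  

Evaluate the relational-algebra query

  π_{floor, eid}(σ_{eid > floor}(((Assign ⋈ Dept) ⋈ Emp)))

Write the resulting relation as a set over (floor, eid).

{(1, 3), (1, 4), (1, 6), (5, 17), (7, 17)}

Assign ⋈ Dept (natural join on salary): {(26, 2, qa, 2250, 1770, Quin), (26, 2, qa, 2250, 1890, Pat), (26, 2, qa, 2250, 190, Cal), (32, 2, fin, 9680, 170, Cal), (32, 2, fin, 9680, 2490, Mo), (39, 5, hr, 5210, 5520, Ada), (39, 5, hr, 5210, 5800, Eve), (39, 7, ops, 9680, 170, Cal), (39, 7, ops, 9680, 2490, Mo), (40, 1, p2, 5210, 5520, Ada), (40, 1, p2, 5210, 5800, Eve)}
(Assign ⋈ Dept) ⋈ Emp (natural join on mgr): {(39, 5, hr, 5210, 5520, Ada, rd, 17), (39, 5, hr, 5210, 5800, Eve, rd, 17), (39, 7, ops, 9680, 170, Cal, rd, 17), (39, 7, ops, 9680, 2490, Mo, rd, 17), (40, 1, p2, 5210, 5520, Ada, bio, 3), (40, 1, p2, 5210, 5520, Ada, fin, 4), (40, 1, p2, 5210, 5520, Ada, p1, 6), (40, 1, p2, 5210, 5800, Eve, bio, 3), (40, 1, p2, 5210, 5800, Eve, fin, 4), (40, 1, p2, 5210, 5800, Eve, p1, 6)}
Apply σ_{eid > floor}; surviving tuples: {(39, 5, hr, 5210, 5520, Ada, rd, 17), (39, 5, hr, 5210, 5800, Eve, rd, 17), (39, 7, ops, 9680, 170, Cal, rd, 17), (39, 7, ops, 9680, 2490, Mo, rd, 17), (40, 1, p2, 5210, 5520, Ada, bio, 3), (40, 1, p2, 5210, 5520, Ada, fin, 4), (40, 1, p2, 5210, 5520, Ada, p1, 6), (40, 1, p2, 5210, 5800, Eve, bio, 3), (40, 1, p2, 5210, 5800, Eve, fin, 4), (40, 1, p2, 5210, 5800, Eve, p1, 6)}
Keep only column(s) floor, eid (5 duplicate(s) eliminated): {(1, 3), (1, 4), (1, 6), (5, 17), (7, 17)}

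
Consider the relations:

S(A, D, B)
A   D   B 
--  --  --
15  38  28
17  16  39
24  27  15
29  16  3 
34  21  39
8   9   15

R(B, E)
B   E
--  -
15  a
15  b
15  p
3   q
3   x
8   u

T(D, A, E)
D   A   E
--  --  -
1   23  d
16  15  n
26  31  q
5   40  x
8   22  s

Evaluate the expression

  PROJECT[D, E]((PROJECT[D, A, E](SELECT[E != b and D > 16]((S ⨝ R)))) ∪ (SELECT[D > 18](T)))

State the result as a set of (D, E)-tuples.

S ⋈ R (natural join on B): {(24, 27, 15, a), (24, 27, 15, b), (24, 27, 15, p), (29, 16, 3, q), (29, 16, 3, x), (8, 9, 15, a), (8, 9, 15, b), (8, 9, 15, p)}
Apply σ_{E != b and D > 16}; surviving tuples: {(24, 27, 15, a), (24, 27, 15, p)}
Projecting to D, A, E: {(27, 24, a), (27, 24, p)}
Apply σ_{D > 18}; surviving tuples: {(26, 31, q)}
Union: {(27, 24, a), (27, 24, p)} with {(26, 31, q)} → {(26, 31, q), (27, 24, a), (27, 24, p)}
Projecting to D, E: {(26, q), (27, a), (27, p)}

{(26, q), (27, a), (27, p)}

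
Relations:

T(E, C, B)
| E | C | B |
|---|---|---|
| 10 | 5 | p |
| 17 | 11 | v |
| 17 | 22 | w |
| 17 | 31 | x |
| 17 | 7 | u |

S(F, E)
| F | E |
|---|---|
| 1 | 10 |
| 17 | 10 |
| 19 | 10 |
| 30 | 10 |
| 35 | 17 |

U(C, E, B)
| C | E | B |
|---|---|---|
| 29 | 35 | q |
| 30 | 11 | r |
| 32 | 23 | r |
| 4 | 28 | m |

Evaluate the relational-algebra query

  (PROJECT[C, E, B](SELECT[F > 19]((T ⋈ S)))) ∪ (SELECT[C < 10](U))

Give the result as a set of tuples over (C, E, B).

{(11, 17, v), (22, 17, w), (31, 17, x), (4, 28, m), (5, 10, p), (7, 17, u)}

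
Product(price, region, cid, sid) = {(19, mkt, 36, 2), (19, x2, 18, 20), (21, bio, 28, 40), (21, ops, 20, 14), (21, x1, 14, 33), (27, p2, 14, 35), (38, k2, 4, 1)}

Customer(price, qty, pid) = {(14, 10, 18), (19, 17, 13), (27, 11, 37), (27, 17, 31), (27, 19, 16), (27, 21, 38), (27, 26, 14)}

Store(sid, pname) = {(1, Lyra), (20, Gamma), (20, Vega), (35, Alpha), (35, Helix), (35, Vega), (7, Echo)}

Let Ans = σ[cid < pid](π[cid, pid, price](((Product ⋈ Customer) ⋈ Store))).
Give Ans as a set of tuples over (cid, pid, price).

Natural join on price: {(19, mkt, 36, 2, 17, 13), (19, x2, 18, 20, 17, 13), (27, p2, 14, 35, 11, 37), (27, p2, 14, 35, 17, 31), (27, p2, 14, 35, 19, 16), (27, p2, 14, 35, 21, 38), (27, p2, 14, 35, 26, 14)}
Natural join on sid: {(19, x2, 18, 20, 17, 13, Gamma), (19, x2, 18, 20, 17, 13, Vega), (27, p2, 14, 35, 11, 37, Alpha), (27, p2, 14, 35, 11, 37, Helix), (27, p2, 14, 35, 11, 37, Vega), (27, p2, 14, 35, 17, 31, Alpha), (27, p2, 14, 35, 17, 31, Helix), (27, p2, 14, 35, 17, 31, Vega), (27, p2, 14, 35, 19, 16, Alpha), (27, p2, 14, 35, 19, 16, Helix), (27, p2, 14, 35, 19, 16, Vega), (27, p2, 14, 35, 21, 38, Alpha), (27, p2, 14, 35, 21, 38, Helix), (27, p2, 14, 35, 21, 38, Vega), (27, p2, 14, 35, 26, 14, Alpha), (27, p2, 14, 35, 26, 14, Helix), (27, p2, 14, 35, 26, 14, Vega)}
Keep only column(s) cid, pid, price (11 duplicate(s) eliminated): {(14, 14, 27), (14, 16, 27), (14, 31, 27), (14, 37, 27), (14, 38, 27), (18, 13, 19)}
Apply σ_{cid < pid}; surviving tuples: {(14, 16, 27), (14, 31, 27), (14, 37, 27), (14, 38, 27)}

{(14, 16, 27), (14, 31, 27), (14, 37, 27), (14, 38, 27)}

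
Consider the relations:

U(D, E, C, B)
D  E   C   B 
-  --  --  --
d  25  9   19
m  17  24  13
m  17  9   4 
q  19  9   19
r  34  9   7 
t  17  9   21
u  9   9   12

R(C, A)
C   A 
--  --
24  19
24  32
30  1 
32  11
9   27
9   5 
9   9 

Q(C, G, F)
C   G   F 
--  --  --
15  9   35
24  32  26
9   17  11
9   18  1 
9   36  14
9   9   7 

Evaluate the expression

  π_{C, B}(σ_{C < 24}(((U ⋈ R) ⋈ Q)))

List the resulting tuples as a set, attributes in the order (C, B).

{(9, 12), (9, 19), (9, 21), (9, 4), (9, 7)}

U ⋈ R (natural join on C): {(d, 25, 9, 19, 27), (d, 25, 9, 19, 5), (d, 25, 9, 19, 9), (m, 17, 24, 13, 19), (m, 17, 24, 13, 32), (m, 17, 9, 4, 27), (m, 17, 9, 4, 5), (m, 17, 9, 4, 9), (q, 19, 9, 19, 27), (q, 19, 9, 19, 5), (q, 19, 9, 19, 9), (r, 34, 9, 7, 27), (r, 34, 9, 7, 5), (r, 34, 9, 7, 9), (t, 17, 9, 21, 27), (t, 17, 9, 21, 5), (t, 17, 9, 21, 9), (u, 9, 9, 12, 27), (u, 9, 9, 12, 5), (u, 9, 9, 12, 9)}
(U ⋈ R) ⋈ Q (natural join on C): {(d, 25, 9, 19, 27, 17, 11), (d, 25, 9, 19, 27, 18, 1), (d, 25, 9, 19, 27, 36, 14), (d, 25, 9, 19, 27, 9, 7), (d, 25, 9, 19, 5, 17, 11), (d, 25, 9, 19, 5, 18, 1), (d, 25, 9, 19, 5, 36, 14), (d, 25, 9, 19, 5, 9, 7), (d, 25, 9, 19, 9, 17, 11), (d, 25, 9, 19, 9, 18, 1), (d, 25, 9, 19, 9, 36, 14), (d, 25, 9, 19, 9, 9, 7), (m, 17, 24, 13, 19, 32, 26), (m, 17, 24, 13, 32, 32, 26), (m, 17, 9, 4, 27, 17, 11), (m, 17, 9, 4, 27, 18, 1), (m, 17, 9, 4, 27, 36, 14), (m, 17, 9, 4, 27, 9, 7), (m, 17, 9, 4, 5, 17, 11), (m, 17, 9, 4, 5, 18, 1), (m, 17, 9, 4, 5, 36, 14), (m, 17, 9, 4, 5, 9, 7), (m, 17, 9, 4, 9, 17, 11), (m, 17, 9, 4, 9, 18, 1), (m, 17, 9, 4, 9, 36, 14), (m, 17, 9, 4, 9, 9, 7), (q, 19, 9, 19, 27, 17, 11), (q, 19, 9, 19, 27, 18, 1), (q, 19, 9, 19, 27, 36, 14), (q, 19, 9, 19, 27, 9, 7), (q, 19, 9, 19, 5, 17, 11), (q, 19, 9, 19, 5, 18, 1), (q, 19, 9, 19, 5, 36, 14), (q, 19, 9, 19, 5, 9, 7), (q, 19, 9, 19, 9, 17, 11), (q, 19, 9, 19, 9, 18, 1), (q, 19, 9, 19, 9, 36, 14), (q, 19, 9, 19, 9, 9, 7), (r, 34, 9, 7, 27, 17, 11), (r, 34, 9, 7, 27, 18, 1), (r, 34, 9, 7, 27, 36, 14), (r, 34, 9, 7, 27, 9, 7), (r, 34, 9, 7, 5, 17, 11), (r, 34, 9, 7, 5, 18, 1), (r, 34, 9, 7, 5, 36, 14), (r, 34, 9, 7, 5, 9, 7), (r, 34, 9, 7, 9, 17, 11), (r, 34, 9, 7, 9, 18, 1), (r, 34, 9, 7, 9, 36, 14), (r, 34, 9, 7, 9, 9, 7), (t, 17, 9, 21, 27, 17, 11), (t, 17, 9, 21, 27, 18, 1), (t, 17, 9, 21, 27, 36, 14), (t, 17, 9, 21, 27, 9, 7), (t, 17, 9, 21, 5, 17, 11), (t, 17, 9, 21, 5, 18, 1), (t, 17, 9, 21, 5, 36, 14), (t, 17, 9, 21, 5, 9, 7), (t, 17, 9, 21, 9, 17, 11), (t, 17, 9, 21, 9, 18, 1), (t, 17, 9, 21, 9, 36, 14), (t, 17, 9, 21, 9, 9, 7), (u, 9, 9, 12, 27, 17, 11), (u, 9, 9, 12, 27, 18, 1), (u, 9, 9, 12, 27, 36, 14), (u, 9, 9, 12, 27, 9, 7), (u, 9, 9, 12, 5, 17, 11), (u, 9, 9, 12, 5, 18, 1), (u, 9, 9, 12, 5, 36, 14), (u, 9, 9, 12, 5, 9, 7), (u, 9, 9, 12, 9, 17, 11), (u, 9, 9, 12, 9, 18, 1), (u, 9, 9, 12, 9, 36, 14), (u, 9, 9, 12, 9, 9, 7)}
σ[C < 24]: keep tuples satisfying C < 24 → {(d, 25, 9, 19, 27, 17, 11), (d, 25, 9, 19, 27, 18, 1), (d, 25, 9, 19, 27, 36, 14), (d, 25, 9, 19, 27, 9, 7), (d, 25, 9, 19, 5, 17, 11), (d, 25, 9, 19, 5, 18, 1), (d, 25, 9, 19, 5, 36, 14), (d, 25, 9, 19, 5, 9, 7), (d, 25, 9, 19, 9, 17, 11), (d, 25, 9, 19, 9, 18, 1), (d, 25, 9, 19, 9, 36, 14), (d, 25, 9, 19, 9, 9, 7), (m, 17, 9, 4, 27, 17, 11), (m, 17, 9, 4, 27, 18, 1), (m, 17, 9, 4, 27, 36, 14), (m, 17, 9, 4, 27, 9, 7), (m, 17, 9, 4, 5, 17, 11), (m, 17, 9, 4, 5, 18, 1), (m, 17, 9, 4, 5, 36, 14), (m, 17, 9, 4, 5, 9, 7), (m, 17, 9, 4, 9, 17, 11), (m, 17, 9, 4, 9, 18, 1), (m, 17, 9, 4, 9, 36, 14), (m, 17, 9, 4, 9, 9, 7), (q, 19, 9, 19, 27, 17, 11), (q, 19, 9, 19, 27, 18, 1), (q, 19, 9, 19, 27, 36, 14), (q, 19, 9, 19, 27, 9, 7), (q, 19, 9, 19, 5, 17, 11), (q, 19, 9, 19, 5, 18, 1), (q, 19, 9, 19, 5, 36, 14), (q, 19, 9, 19, 5, 9, 7), (q, 19, 9, 19, 9, 17, 11), (q, 19, 9, 19, 9, 18, 1), (q, 19, 9, 19, 9, 36, 14), (q, 19, 9, 19, 9, 9, 7), (r, 34, 9, 7, 27, 17, 11), (r, 34, 9, 7, 27, 18, 1), (r, 34, 9, 7, 27, 36, 14), (r, 34, 9, 7, 27, 9, 7), (r, 34, 9, 7, 5, 17, 11), (r, 34, 9, 7, 5, 18, 1), (r, 34, 9, 7, 5, 36, 14), (r, 34, 9, 7, 5, 9, 7), (r, 34, 9, 7, 9, 17, 11), (r, 34, 9, 7, 9, 18, 1), (r, 34, 9, 7, 9, 36, 14), (r, 34, 9, 7, 9, 9, 7), (t, 17, 9, 21, 27, 17, 11), (t, 17, 9, 21, 27, 18, 1), (t, 17, 9, 21, 27, 36, 14), (t, 17, 9, 21, 27, 9, 7), (t, 17, 9, 21, 5, 17, 11), (t, 17, 9, 21, 5, 18, 1), (t, 17, 9, 21, 5, 36, 14), (t, 17, 9, 21, 5, 9, 7), (t, 17, 9, 21, 9, 17, 11), (t, 17, 9, 21, 9, 18, 1), (t, 17, 9, 21, 9, 36, 14), (t, 17, 9, 21, 9, 9, 7), (u, 9, 9, 12, 27, 17, 11), (u, 9, 9, 12, 27, 18, 1), (u, 9, 9, 12, 27, 36, 14), (u, 9, 9, 12, 27, 9, 7), (u, 9, 9, 12, 5, 17, 11), (u, 9, 9, 12, 5, 18, 1), (u, 9, 9, 12, 5, 36, 14), (u, 9, 9, 12, 5, 9, 7), (u, 9, 9, 12, 9, 17, 11), (u, 9, 9, 12, 9, 18, 1), (u, 9, 9, 12, 9, 36, 14), (u, 9, 9, 12, 9, 9, 7)}
π[C, B]: project onto (C, B) (67 duplicate(s) eliminated) → {(9, 12), (9, 19), (9, 21), (9, 4), (9, 7)}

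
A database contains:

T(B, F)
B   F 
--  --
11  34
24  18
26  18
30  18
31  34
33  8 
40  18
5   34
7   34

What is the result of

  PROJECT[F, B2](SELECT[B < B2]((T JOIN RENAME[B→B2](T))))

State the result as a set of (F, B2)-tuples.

{(18, 26), (18, 30), (18, 40), (34, 11), (34, 31), (34, 7)}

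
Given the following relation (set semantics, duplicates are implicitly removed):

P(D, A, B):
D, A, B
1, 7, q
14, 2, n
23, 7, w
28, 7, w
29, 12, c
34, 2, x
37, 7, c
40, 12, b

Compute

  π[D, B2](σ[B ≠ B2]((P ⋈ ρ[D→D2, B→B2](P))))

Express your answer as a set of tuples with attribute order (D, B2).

{(1, c), (1, w), (14, x), (23, c), (23, q), (28, c), (28, q), (29, b), (34, n), (37, q), (37, w), (40, c)}

ρ[D→D2, B→B2]: schema becomes (D2, A, B2); tuples unchanged.
Joining P and ρ[D→D2, B→B2](P) on A yields {(1, 7, q, 1, q), (1, 7, q, 23, w), (1, 7, q, 28, w), (1, 7, q, 37, c), (14, 2, n, 14, n), (14, 2, n, 34, x), (23, 7, w, 1, q), (23, 7, w, 23, w), (23, 7, w, 28, w), (23, 7, w, 37, c), (28, 7, w, 1, q), (28, 7, w, 23, w), (28, 7, w, 28, w), (28, 7, w, 37, c), (29, 12, c, 29, c), (29, 12, c, 40, b), (34, 2, x, 14, n), (34, 2, x, 34, x), (37, 7, c, 1, q), (37, 7, c, 23, w), (37, 7, c, 28, w), (37, 7, c, 37, c), (40, 12, b, 29, c), (40, 12, b, 40, b)}.
Apply σ_{B ≠ B2}; surviving tuples: {(1, 7, q, 23, w), (1, 7, q, 28, w), (1, 7, q, 37, c), (14, 2, n, 34, x), (23, 7, w, 1, q), (23, 7, w, 37, c), (28, 7, w, 1, q), (28, 7, w, 37, c), (29, 12, c, 40, b), (34, 2, x, 14, n), (37, 7, c, 1, q), (37, 7, c, 23, w), (37, 7, c, 28, w), (40, 12, b, 29, c)}
π[D, B2]: project onto (D, B2) (2 duplicate(s) eliminated) → {(1, c), (1, w), (14, x), (23, c), (23, q), (28, c), (28, q), (29, b), (34, n), (37, q), (37, w), (40, c)}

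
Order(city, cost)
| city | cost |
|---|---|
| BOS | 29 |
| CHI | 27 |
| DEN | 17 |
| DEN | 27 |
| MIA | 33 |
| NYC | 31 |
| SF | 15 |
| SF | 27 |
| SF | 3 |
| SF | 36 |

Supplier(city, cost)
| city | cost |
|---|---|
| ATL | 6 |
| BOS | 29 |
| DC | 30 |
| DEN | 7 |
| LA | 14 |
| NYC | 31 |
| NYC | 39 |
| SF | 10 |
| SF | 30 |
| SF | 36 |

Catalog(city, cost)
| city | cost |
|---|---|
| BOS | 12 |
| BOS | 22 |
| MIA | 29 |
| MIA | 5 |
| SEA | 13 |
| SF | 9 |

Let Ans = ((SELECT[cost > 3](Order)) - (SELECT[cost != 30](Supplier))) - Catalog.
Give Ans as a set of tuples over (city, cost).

Selection cost > 3: {(BOS, 29), (CHI, 27), (DEN, 17), (DEN, 27), (MIA, 33), (NYC, 31), (SF, 15), (SF, 27), (SF, 36)}
Selection cost != 30: {(ATL, 6), (BOS, 29), (DEN, 7), (LA, 14), (NYC, 31), (NYC, 39), (SF, 10), (SF, 36)}
Taking the difference: {(CHI, 27), (DEN, 17), (DEN, 27), (MIA, 33), (SF, 15), (SF, 27)}
Taking the difference: {(CHI, 27), (DEN, 17), (DEN, 27), (MIA, 33), (SF, 15), (SF, 27)}

{(CHI, 27), (DEN, 17), (DEN, 27), (MIA, 33), (SF, 15), (SF, 27)}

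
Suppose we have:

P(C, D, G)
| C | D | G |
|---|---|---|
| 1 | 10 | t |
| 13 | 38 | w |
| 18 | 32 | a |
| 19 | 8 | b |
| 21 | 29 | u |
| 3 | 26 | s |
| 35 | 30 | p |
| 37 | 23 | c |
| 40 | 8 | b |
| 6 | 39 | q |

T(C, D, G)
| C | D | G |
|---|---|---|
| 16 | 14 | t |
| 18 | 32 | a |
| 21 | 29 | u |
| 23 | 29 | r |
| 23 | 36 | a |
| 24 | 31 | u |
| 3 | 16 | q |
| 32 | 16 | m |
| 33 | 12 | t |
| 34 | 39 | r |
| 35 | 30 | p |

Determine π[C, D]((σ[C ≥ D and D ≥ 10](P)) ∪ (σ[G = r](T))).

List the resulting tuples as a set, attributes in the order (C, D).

{(23, 29), (34, 39), (35, 30), (37, 23)}

Filtering on C ≥ D and D ≥ 10 leaves {(35, 30, p), (37, 23, c)}.
Filtering on G = r leaves {(23, 29, r), (34, 39, r)}.
Union: {(35, 30, p), (37, 23, c)} with {(23, 29, r), (34, 39, r)} → {(23, 29, r), (34, 39, r), (35, 30, p), (37, 23, c)}
π_{C, D} gives {(23, 29), (34, 39), (35, 30), (37, 23)}.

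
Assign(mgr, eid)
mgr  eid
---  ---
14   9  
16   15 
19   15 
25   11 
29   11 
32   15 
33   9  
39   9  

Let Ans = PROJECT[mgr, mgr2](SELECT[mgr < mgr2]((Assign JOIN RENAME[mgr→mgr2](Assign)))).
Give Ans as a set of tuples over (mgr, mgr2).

{(14, 33), (14, 39), (16, 19), (16, 32), (19, 32), (25, 29), (33, 39)}

ρ[mgr→mgr2]: schema becomes (mgr2, eid); tuples unchanged.
Assign ⋈ RENAME[mgr→mgr2](Assign) (natural join on eid): {(14, 9, 14), (14, 9, 33), (14, 9, 39), (16, 15, 16), (16, 15, 19), (16, 15, 32), (19, 15, 16), (19, 15, 19), (19, 15, 32), (25, 11, 25), (25, 11, 29), (29, 11, 25), (29, 11, 29), (32, 15, 16), (32, 15, 19), (32, 15, 32), (33, 9, 14), (33, 9, 33), (33, 9, 39), (39, 9, 14), (39, 9, 33), (39, 9, 39)}
σ[mgr < mgr2]: keep tuples satisfying mgr < mgr2 → {(14, 9, 33), (14, 9, 39), (16, 15, 19), (16, 15, 32), (19, 15, 32), (25, 11, 29), (33, 9, 39)}
π_{mgr, mgr2} gives {(14, 33), (14, 39), (16, 19), (16, 32), (19, 32), (25, 29), (33, 39)}.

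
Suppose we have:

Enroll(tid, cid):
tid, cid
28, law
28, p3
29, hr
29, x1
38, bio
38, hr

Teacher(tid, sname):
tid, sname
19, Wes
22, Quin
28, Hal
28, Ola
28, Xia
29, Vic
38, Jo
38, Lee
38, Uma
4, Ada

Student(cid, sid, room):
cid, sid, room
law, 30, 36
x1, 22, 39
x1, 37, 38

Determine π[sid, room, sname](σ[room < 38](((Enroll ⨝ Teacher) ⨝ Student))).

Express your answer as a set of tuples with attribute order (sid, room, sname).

Natural join on tid: {(28, law, Hal), (28, law, Ola), (28, law, Xia), (28, p3, Hal), (28, p3, Ola), (28, p3, Xia), (29, hr, Vic), (29, x1, Vic), (38, bio, Jo), (38, bio, Lee), (38, bio, Uma), (38, hr, Jo), (38, hr, Lee), (38, hr, Uma)}
Natural join on cid: {(28, law, Hal, 30, 36), (28, law, Ola, 30, 36), (28, law, Xia, 30, 36), (29, x1, Vic, 22, 39), (29, x1, Vic, 37, 38)}
Selection room < 38: {(28, law, Hal, 30, 36), (28, law, Ola, 30, 36), (28, law, Xia, 30, 36)}
π[sid, room, sname]: project onto (sid, room, sname) → {(30, 36, Hal), (30, 36, Ola), (30, 36, Xia)}

{(30, 36, Hal), (30, 36, Ola), (30, 36, Xia)}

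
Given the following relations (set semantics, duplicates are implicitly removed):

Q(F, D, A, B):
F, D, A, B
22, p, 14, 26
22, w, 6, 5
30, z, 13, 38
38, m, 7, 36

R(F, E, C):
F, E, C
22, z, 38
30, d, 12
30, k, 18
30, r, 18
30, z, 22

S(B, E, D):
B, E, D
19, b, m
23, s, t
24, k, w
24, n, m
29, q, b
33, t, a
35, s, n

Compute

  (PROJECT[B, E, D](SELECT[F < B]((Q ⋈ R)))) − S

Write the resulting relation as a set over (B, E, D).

{(26, z, p), (38, d, z), (38, k, z), (38, r, z), (38, z, z)}

Q ⋈ R (natural join on F): {(22, p, 14, 26, z, 38), (22, w, 6, 5, z, 38), (30, z, 13, 38, d, 12), (30, z, 13, 38, k, 18), (30, z, 13, 38, r, 18), (30, z, 13, 38, z, 22)}
Filtering on F < B leaves {(22, p, 14, 26, z, 38), (30, z, 13, 38, d, 12), (30, z, 13, 38, k, 18), (30, z, 13, 38, r, 18), (30, z, 13, 38, z, 22)}.
Keep only column(s) B, E, D: {(26, z, p), (38, d, z), (38, k, z), (38, r, z), (38, z, z)}
Set difference of the two operands is {(26, z, p), (38, d, z), (38, k, z), (38, r, z), (38, z, z)}.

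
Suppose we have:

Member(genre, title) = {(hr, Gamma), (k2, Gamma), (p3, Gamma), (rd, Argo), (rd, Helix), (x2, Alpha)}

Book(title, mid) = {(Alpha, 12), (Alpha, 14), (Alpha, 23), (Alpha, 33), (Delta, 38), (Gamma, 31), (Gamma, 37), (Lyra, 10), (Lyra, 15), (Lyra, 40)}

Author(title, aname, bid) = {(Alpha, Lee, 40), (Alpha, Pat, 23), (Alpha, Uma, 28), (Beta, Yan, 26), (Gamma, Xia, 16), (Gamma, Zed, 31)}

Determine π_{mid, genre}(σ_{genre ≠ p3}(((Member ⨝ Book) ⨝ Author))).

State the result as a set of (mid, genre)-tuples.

Joining Member and Book on title yields {(hr, Gamma, 31), (hr, Gamma, 37), (k2, Gamma, 31), (k2, Gamma, 37), (p3, Gamma, 31), (p3, Gamma, 37), (x2, Alpha, 12), (x2, Alpha, 14), (x2, Alpha, 23), (x2, Alpha, 33)}.
Joining (Member ⨝ Book) and Author on title yields {(hr, Gamma, 31, Xia, 16), (hr, Gamma, 31, Zed, 31), (hr, Gamma, 37, Xia, 16), (hr, Gamma, 37, Zed, 31), (k2, Gamma, 31, Xia, 16), (k2, Gamma, 31, Zed, 31), (k2, Gamma, 37, Xia, 16), (k2, Gamma, 37, Zed, 31), (p3, Gamma, 31, Xia, 16), (p3, Gamma, 31, Zed, 31), (p3, Gamma, 37, Xia, 16), (p3, Gamma, 37, Zed, 31), (x2, Alpha, 12, Lee, 40), (x2, Alpha, 12, Pat, 23), (x2, Alpha, 12, Uma, 28), (x2, Alpha, 14, Lee, 40), (x2, Alpha, 14, Pat, 23), (x2, Alpha, 14, Uma, 28), (x2, Alpha, 23, Lee, 40), (x2, Alpha, 23, Pat, 23), (x2, Alpha, 23, Uma, 28), (x2, Alpha, 33, Lee, 40), (x2, Alpha, 33, Pat, 23), (x2, Alpha, 33, Uma, 28)}.
Filtering on genre ≠ p3 leaves {(hr, Gamma, 31, Xia, 16), (hr, Gamma, 31, Zed, 31), (hr, Gamma, 37, Xia, 16), (hr, Gamma, 37, Zed, 31), (k2, Gamma, 31, Xia, 16), (k2, Gamma, 31, Zed, 31), (k2, Gamma, 37, Xia, 16), (k2, Gamma, 37, Zed, 31), (x2, Alpha, 12, Lee, 40), (x2, Alpha, 12, Pat, 23), (x2, Alpha, 12, Uma, 28), (x2, Alpha, 14, Lee, 40), (x2, Alpha, 14, Pat, 23), (x2, Alpha, 14, Uma, 28), (x2, Alpha, 23, Lee, 40), (x2, Alpha, 23, Pat, 23), (x2, Alpha, 23, Uma, 28), (x2, Alpha, 33, Lee, 40), (x2, Alpha, 33, Pat, 23), (x2, Alpha, 33, Uma, 28)}.
π[mid, genre]: project onto (mid, genre) (12 duplicate(s) eliminated) → {(12, x2), (14, x2), (23, x2), (31, hr), (31, k2), (33, x2), (37, hr), (37, k2)}

{(12, x2), (14, x2), (23, x2), (31, hr), (31, k2), (33, x2), (37, hr), (37, k2)}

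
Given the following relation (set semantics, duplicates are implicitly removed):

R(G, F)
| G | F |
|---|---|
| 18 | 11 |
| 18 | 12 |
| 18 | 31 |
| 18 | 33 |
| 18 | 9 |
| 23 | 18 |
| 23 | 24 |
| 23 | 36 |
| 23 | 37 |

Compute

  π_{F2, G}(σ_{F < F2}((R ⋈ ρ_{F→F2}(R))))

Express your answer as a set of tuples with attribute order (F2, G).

{(11, 18), (12, 18), (24, 23), (31, 18), (33, 18), (36, 23), (37, 23)}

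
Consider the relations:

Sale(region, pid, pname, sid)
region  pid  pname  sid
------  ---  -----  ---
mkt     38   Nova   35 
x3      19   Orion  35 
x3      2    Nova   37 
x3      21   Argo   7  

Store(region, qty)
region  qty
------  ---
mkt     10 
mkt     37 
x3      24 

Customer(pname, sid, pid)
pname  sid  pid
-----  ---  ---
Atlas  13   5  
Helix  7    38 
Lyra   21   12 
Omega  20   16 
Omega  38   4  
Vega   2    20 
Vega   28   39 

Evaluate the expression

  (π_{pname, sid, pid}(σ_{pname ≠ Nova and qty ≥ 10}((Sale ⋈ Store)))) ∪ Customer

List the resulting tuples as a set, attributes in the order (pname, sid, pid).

Sale ⋈ Store (natural join on region): {(mkt, 38, Nova, 35, 10), (mkt, 38, Nova, 35, 37), (x3, 19, Orion, 35, 24), (x3, 2, Nova, 37, 24), (x3, 21, Argo, 7, 24)}
Selection pname ≠ Nova and qty ≥ 10: {(x3, 19, Orion, 35, 24), (x3, 21, Argo, 7, 24)}
Projecting to pname, sid, pid: {(Argo, 7, 21), (Orion, 35, 19)}
Taking the union: {(Argo, 7, 21), (Atlas, 13, 5), (Helix, 7, 38), (Lyra, 21, 12), (Omega, 20, 16), (Omega, 38, 4), (Orion, 35, 19), (Vega, 2, 20), (Vega, 28, 39)}

{(Argo, 7, 21), (Atlas, 13, 5), (Helix, 7, 38), (Lyra, 21, 12), (Omega, 20, 16), (Omega, 38, 4), (Orion, 35, 19), (Vega, 2, 20), (Vega, 28, 39)}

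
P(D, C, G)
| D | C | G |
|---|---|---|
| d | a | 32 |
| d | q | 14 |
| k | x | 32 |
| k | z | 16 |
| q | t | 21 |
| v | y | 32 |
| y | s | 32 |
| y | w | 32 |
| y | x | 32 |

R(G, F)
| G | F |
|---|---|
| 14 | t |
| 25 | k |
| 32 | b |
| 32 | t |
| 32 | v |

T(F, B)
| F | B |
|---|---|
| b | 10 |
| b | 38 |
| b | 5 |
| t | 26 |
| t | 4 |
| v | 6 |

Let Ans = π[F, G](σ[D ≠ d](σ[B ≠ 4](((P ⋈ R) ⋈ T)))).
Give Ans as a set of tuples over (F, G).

Joining P and R on G yields {(d, a, 32, b), (d, a, 32, t), (d, a, 32, v), (d, q, 14, t), (k, x, 32, b), (k, x, 32, t), (k, x, 32, v), (v, y, 32, b), (v, y, 32, t), (v, y, 32, v), (y, s, 32, b), (y, s, 32, t), (y, s, 32, v), (y, w, 32, b), (y, w, 32, t), (y, w, 32, v), (y, x, 32, b), (y, x, 32, t), (y, x, 32, v)}.
Joining (P ⋈ R) and T on F yields {(d, a, 32, b, 10), (d, a, 32, b, 38), (d, a, 32, b, 5), (d, a, 32, t, 26), (d, a, 32, t, 4), (d, a, 32, v, 6), (d, q, 14, t, 26), (d, q, 14, t, 4), (k, x, 32, b, 10), (k, x, 32, b, 38), (k, x, 32, b, 5), (k, x, 32, t, 26), (k, x, 32, t, 4), (k, x, 32, v, 6), (v, y, 32, b, 10), (v, y, 32, b, 38), (v, y, 32, b, 5), (v, y, 32, t, 26), (v, y, 32, t, 4), (v, y, 32, v, 6), (y, s, 32, b, 10), (y, s, 32, b, 38), (y, s, 32, b, 5), (y, s, 32, t, 26), (y, s, 32, t, 4), (y, s, 32, v, 6), (y, w, 32, b, 10), (y, w, 32, b, 38), (y, w, 32, b, 5), (y, w, 32, t, 26), (y, w, 32, t, 4), (y, w, 32, v, 6), (y, x, 32, b, 10), (y, x, 32, b, 38), (y, x, 32, b, 5), (y, x, 32, t, 26), (y, x, 32, t, 4), (y, x, 32, v, 6)}.
Selection B ≠ 4: {(d, a, 32, b, 10), (d, a, 32, b, 38), (d, a, 32, b, 5), (d, a, 32, t, 26), (d, a, 32, v, 6), (d, q, 14, t, 26), (k, x, 32, b, 10), (k, x, 32, b, 38), (k, x, 32, b, 5), (k, x, 32, t, 26), (k, x, 32, v, 6), (v, y, 32, b, 10), (v, y, 32, b, 38), (v, y, 32, b, 5), (v, y, 32, t, 26), (v, y, 32, v, 6), (y, s, 32, b, 10), (y, s, 32, b, 38), (y, s, 32, b, 5), (y, s, 32, t, 26), (y, s, 32, v, 6), (y, w, 32, b, 10), (y, w, 32, b, 38), (y, w, 32, b, 5), (y, w, 32, t, 26), (y, w, 32, v, 6), (y, x, 32, b, 10), (y, x, 32, b, 38), (y, x, 32, b, 5), (y, x, 32, t, 26), (y, x, 32, v, 6)}
Selection D ≠ d: {(k, x, 32, b, 10), (k, x, 32, b, 38), (k, x, 32, b, 5), (k, x, 32, t, 26), (k, x, 32, v, 6), (v, y, 32, b, 10), (v, y, 32, b, 38), (v, y, 32, b, 5), (v, y, 32, t, 26), (v, y, 32, v, 6), (y, s, 32, b, 10), (y, s, 32, b, 38), (y, s, 32, b, 5), (y, s, 32, t, 26), (y, s, 32, v, 6), (y, w, 32, b, 10), (y, w, 32, b, 38), (y, w, 32, b, 5), (y, w, 32, t, 26), (y, w, 32, v, 6), (y, x, 32, b, 10), (y, x, 32, b, 38), (y, x, 32, b, 5), (y, x, 32, t, 26), (y, x, 32, v, 6)}
Projecting to F, G (22 duplicate(s) eliminated): {(b, 32), (t, 32), (v, 32)}

{(b, 32), (t, 32), (v, 32)}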